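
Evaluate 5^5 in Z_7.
5 = 4 + 1 (binary 101). Repeated squaring mod 7: 5^1 ≡ 5; 5^2 ≡ 5² = 25 ≡ 4; 5^4 ≡ 4² = 16 ≡ 2. Multiply: 5^5 = 5^4 × 5^1 ≡ 2 × 5 (mod 7): 2 × 5 = 10 ≡ 3. So 5^5 ≡ 3 (mod 7).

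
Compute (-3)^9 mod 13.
(-3) ≡ 10 (mod 13). 9 = 8 + 1 (binary 1001). Repeated squaring mod 13: 10^1 ≡ 10; 10^2 ≡ 10² = 100 ≡ 9; 10^4 ≡ 9² = 81 ≡ 3; 10^8 ≡ 3² = 9 ≡ 9. Multiply: (-3)^9 ≡ 10^8 × 10^1 ≡ 9 × 10 (mod 13): 9 × 10 = 90 ≡ 12. So (-3)^9 ≡ 12 (mod 13).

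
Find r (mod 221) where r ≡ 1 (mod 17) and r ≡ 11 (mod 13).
M = 17 × 13 = 221. M₁ = 13, y₁ ≡ 4 (mod 17). M₂ = 17, y₂ ≡ 10 (mod 13). r = 1×13×4 + 11×17×10 ≡ 154 (mod 221)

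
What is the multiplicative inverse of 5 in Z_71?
57

Using Extended Euclidean Algorithm:
gcd(5, 71) = 1
Bezout coefficients: 5 × -14 + 71 × 1 = 1
So 5 × -14 ≡ 1 (mod 71)
The inverse is -14 mod 71 = 57
Verification: 5 × 57 = 285 = 4 × 71 + 1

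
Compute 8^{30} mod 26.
12

Using successive squaring:
Binary expansion of 30: 11110
Powers of 8 mod 26 (each is the square of the previous):
  8^1 ≡ 8 (mod 26)
  8^2 ≡ 8² = 64 ≡ 12 (mod 26)
  8^4 ≡ 12² = 144 ≡ 14 (mod 26)
  8^8 ≡ 14² = 196 ≡ 14 (mod 26)
  8^16 ≡ 14² = 196 ≡ 14 (mod 26)
30 = 16 + 8 + 4 + 2, so 8^30 = 8^16 × 8^8 × 8^4 × 8^2 ≡ 14 × 14 × 14 × 12 (mod 26)
Multiplying step by step:
  14 × 14 = 196 ≡ 14 (mod 26)
  14 × 14 = 196 ≡ 14 (mod 26)
  14 × 12 = 168 ≡ 12 (mod 26)
Result: 8^30 ≡ 12 (mod 26)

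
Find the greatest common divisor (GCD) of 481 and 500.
1

Using the Euclidean algorithm:
481 = 0 × 500 + 481
500 = 1 × 481 + 19
481 = 25 × 19 + 6
19 = 3 × 6 + 1
6 = 6 × 1 + 0

GCD(481, 500) = 1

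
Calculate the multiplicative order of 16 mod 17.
Powers of 16 mod 17: 16^1≡16, 16^2≡1. Order = 2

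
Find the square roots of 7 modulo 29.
The square roots of 7 mod 29 are 23 and 6. Verify: 23² = 529 ≡ 7 (mod 29)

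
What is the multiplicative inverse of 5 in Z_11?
9

Using Extended Euclidean Algorithm:
gcd(5, 11) = 1
Bezout coefficients: 5 × -2 + 11 × 1 = 1
So 5 × -2 ≡ 1 (mod 11)
The inverse is -2 mod 11 = 9
Verification: 5 × 9 = 45 = 4 × 11 + 1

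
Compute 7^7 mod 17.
7 = 4 + 2 + 1 (binary 111). Repeated squaring mod 17: 7^1 ≡ 7; 7^2 ≡ 7² = 49 ≡ 15; 7^4 ≡ 15² = 225 ≡ 4. Multiply: 7^7 = 7^4 × 7^2 × 7^1 ≡ 4 × 15 × 7 (mod 17): 4 × 15 = 60 ≡ 9; 9 × 7 = 63 ≡ 12. So 7^7 ≡ 12 (mod 17).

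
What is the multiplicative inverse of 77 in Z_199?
77^(-1) ≡ 168 (mod 199). Verification: 77 × 168 = 12936 ≡ 1 (mod 199)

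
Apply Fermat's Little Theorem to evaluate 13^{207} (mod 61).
1

By Fermat's Little Theorem, a^(p-1) ≡ 1 (mod p) for prime p and gcd(a, p) = 1
Here p = 61, so 13^60 ≡ 1 (mod 61)
We can reduce the exponent: 207 mod 60 = 27
So 13^207 ≡ 13^27 (mod 61)
Computing: 13^27 mod 61 = 1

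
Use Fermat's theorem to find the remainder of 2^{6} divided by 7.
1

By Fermat's Little Theorem, a^(p-1) ≡ 1 (mod p) for prime p and gcd(a, p) = 1
Here p = 7, so 2^6 ≡ 1 (mod 7)
We can reduce the exponent: 6 mod 6 = 0
So 2^6 ≡ 2^0 (mod 7)
Computing: 2^0 mod 7 = 1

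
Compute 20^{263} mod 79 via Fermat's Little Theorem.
9

By Fermat's Little Theorem, a^(p-1) ≡ 1 (mod p) for prime p and gcd(a, p) = 1
Here p = 79, so 20^78 ≡ 1 (mod 79)
We can reduce the exponent: 263 mod 78 = 29
So 20^263 ≡ 20^29 (mod 79)
Computing: 20^29 mod 79 = 9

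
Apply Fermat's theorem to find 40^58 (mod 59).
By Fermat's Little Theorem, 40^{58} ≡ 1 (mod 59) since 59 is prime and gcd(40, 59) = 1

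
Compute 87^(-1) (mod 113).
87^(-1) ≡ 13 (mod 113). Verification: 87 × 13 = 1131 ≡ 1 (mod 113)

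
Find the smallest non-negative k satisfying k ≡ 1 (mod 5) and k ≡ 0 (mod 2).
M = 5 × 2 = 10. M₁ = 2, y₁ ≡ 3 (mod 5). M₂ = 5, y₂ ≡ 1 (mod 2). k = 1×2×3 + 0×5×1 ≡ 6 (mod 10)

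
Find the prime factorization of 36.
2^2 × 3^2

Divide by primes starting from smallest:
36 ÷ 2 = 18
18 ÷ 2 = 9
9 ÷ 3 = 3
3 ÷ 3 = 1

36 = 2^2 × 3^2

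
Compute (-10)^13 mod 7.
Using Fermat: (-10)^{6} ≡ 1 (mod 7). 13 ≡ 1 (mod 6). So (-10)^{13} ≡ (-10)^{1} ≡ 4 (mod 7)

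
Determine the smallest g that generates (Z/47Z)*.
5

A primitive root g modulo p has order p-1 = 46
Prime divisors of 46: [2, 23]
g is a primitive root iff g^(46/q) ≢ 1 (mod 47) for each prime divisor q
Testing small values:
  g = 2: 2^23 ≡ 1, 2^2 ≡ 4 (mod 47) → 2^23 ≡ 1, not primitive root
  g = 3: 3^23 ≡ 1, 3^2 ≡ 9 (mod 47) → 3^23 ≡ 1, not primitive root
  g = 4: 4^23 ≡ 1, 4^2 ≡ 16 (mod 47) → 4^23 ≡ 1, not primitive root
  g = 5: 5^23 ≡ 46, 5^2 ≡ 25 (mod 47) → none is 1, primitive root!
The smallest primitive root is 5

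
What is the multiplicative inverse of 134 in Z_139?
134^(-1) ≡ 111 (mod 139). Verification: 134 × 111 = 14874 ≡ 1 (mod 139)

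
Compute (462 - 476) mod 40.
26

(462 - 476) = -14
-14 mod 40 = 26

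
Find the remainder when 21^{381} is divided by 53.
By Fermat: 21^{52} ≡ 1 (mod 53). 381 = 7×52 + 17. So 21^{381} ≡ 21^{17} ≡ 22 (mod 53)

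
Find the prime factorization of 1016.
2^3 × 127

Divide by primes starting from smallest:
1016 ÷ 2 = 508
508 ÷ 2 = 254
254 ÷ 2 = 127
127 ÷ 127 = 1

1016 = 2^3 × 127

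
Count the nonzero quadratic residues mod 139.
For prime 139, there are (p-1)/2 = (139-1)/2 = 69 quadratic residues (excluding 0).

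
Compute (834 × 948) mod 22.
18

(834 × 948) = 790632
790632 mod 22 = 18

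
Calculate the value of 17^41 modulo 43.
Using repeated squaring. 41 = 32 + 8 + 1 (binary 101001). Repeated squaring mod 43: 17^1 ≡ 17; 17^2 ≡ 17² = 289 ≡ 31; 17^4 ≡ 31² = 961 ≡ 15; 17^8 ≡ 15² = 225 ≡ 10; 17^16 ≡ 10² = 100 ≡ 14; 17^32 ≡ 14² = 196 ≡ 24. Multiply: 17^41 = 17^32 × 17^8 × 17^1 ≡ 24 × 10 × 17 (mod 43): 24 × 10 = 240 ≡ 25; 25 × 17 = 425 ≡ 38. So 17^41 ≡ 38 (mod 43).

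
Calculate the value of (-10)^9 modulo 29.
(-10) ≡ 19 (mod 29). 9 = 8 + 1 (binary 1001). Repeated squaring mod 29: 19^1 ≡ 19; 19^2 ≡ 19² = 361 ≡ 13; 19^4 ≡ 13² = 169 ≡ 24; 19^8 ≡ 24² = 576 ≡ 25. Multiply: (-10)^9 ≡ 19^8 × 19^1 ≡ 25 × 19 (mod 29): 25 × 19 = 475 ≡ 11. So (-10)^9 ≡ 11 (mod 29).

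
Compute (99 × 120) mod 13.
11

(99 × 120) = 11880
11880 mod 13 = 11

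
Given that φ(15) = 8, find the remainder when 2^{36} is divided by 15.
By Euler: 2^{8} ≡ 1 (mod 15) since gcd(2, 15) = 1. 36 = 4×8 + 4. So 2^{36} ≡ 2^{4} ≡ 1 (mod 15)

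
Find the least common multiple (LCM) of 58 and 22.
638

First find GCD(58, 22) using the Euclidean algorithm:
58 = 2 × 22 + 14
22 = 1 × 14 + 8
14 = 1 × 8 + 6
8 = 1 × 6 + 2
6 = 3 × 2 + 0
GCD(58, 22) = 2

LCM formula: LCM(a, b) = (a × b) / GCD(a, b)
LCM(58, 22) = (58 × 22) / 2
LCM(58, 22) = 1276 / 2
LCM(58, 22) = 638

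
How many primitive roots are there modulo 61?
Number of primitive roots mod 61 = φ(60) = 16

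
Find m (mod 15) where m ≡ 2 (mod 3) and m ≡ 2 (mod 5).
M = 3 × 5 = 15. M₁ = 5, y₁ ≡ 2 (mod 3). M₂ = 3, y₂ ≡ 2 (mod 5). m = 2×5×2 + 2×3×2 ≡ 2 (mod 15)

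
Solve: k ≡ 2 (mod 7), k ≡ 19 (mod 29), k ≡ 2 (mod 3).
M = 7 × 29 × 3 = 609. M₁ = 87, y₁ ≡ 5 (mod 7). M₂ = 21, y₂ ≡ 18 (mod 29). M₃ = 203, y₃ ≡ 2 (mod 3). k = 2×87×5 + 19×21×18 + 2×203×2 ≡ 338 (mod 609)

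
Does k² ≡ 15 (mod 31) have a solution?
By Euler's criterion: 15^{15} ≡ 30 (mod 31). Since this equals -1 (≡ 30), 15 is not a QR.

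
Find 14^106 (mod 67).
Using Fermat: 14^{66} ≡ 1 (mod 67). 106 ≡ 40 (mod 66). So 14^{106} ≡ 14^{40} ≡ 59 (mod 67)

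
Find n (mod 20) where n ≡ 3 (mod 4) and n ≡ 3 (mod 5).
M = 4 × 5 = 20. M₁ = 5, y₁ ≡ 1 (mod 4). M₂ = 4, y₂ ≡ 4 (mod 5). n = 3×5×1 + 3×4×4 ≡ 3 (mod 20)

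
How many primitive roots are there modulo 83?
40

The number of primitive roots modulo p is φ(p-1) = φ(82)
φ(82) = 40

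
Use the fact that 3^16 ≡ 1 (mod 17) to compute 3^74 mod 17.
By Fermat: 3^{16} ≡ 1 (mod 17). 74 = 4×16 + 10. So 3^{74} ≡ 3^{10} ≡ 8 (mod 17)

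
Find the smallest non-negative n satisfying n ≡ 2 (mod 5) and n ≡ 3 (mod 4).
M = 5 × 4 = 20. M₁ = 4, y₁ ≡ 4 (mod 5). M₂ = 5, y₂ ≡ 1 (mod 4). n = 2×4×4 + 3×5×1 ≡ 7 (mod 20)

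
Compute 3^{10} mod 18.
9

Using successive squaring:
Binary expansion of 10: 1010
Powers of 3 mod 18 (each is the square of the previous):
  3^1 ≡ 3 (mod 18)
  3^2 ≡ 3² = 9 ≡ 9 (mod 18)
  3^4 ≡ 9² = 81 ≡ 9 (mod 18)
  3^8 ≡ 9² = 81 ≡ 9 (mod 18)
10 = 8 + 2, so 3^10 = 3^8 × 3^2 ≡ 9 × 9 (mod 18)
Multiplying step by step:
  9 × 9 = 81 ≡ 9 (mod 18)
Result: 3^10 ≡ 9 (mod 18)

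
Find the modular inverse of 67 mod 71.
67^(-1) ≡ 53 (mod 71). Verification: 67 × 53 = 3551 ≡ 1 (mod 71)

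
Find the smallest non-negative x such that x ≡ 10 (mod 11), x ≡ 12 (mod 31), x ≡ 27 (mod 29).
7886

Using the Chinese Remainder Theorem:
M = product of moduli = 9889
For equation 1: M_1 = 899, 899 ≡ 8 (mod 11), inverse of 899 mod 11 is 7 (check: 8 × 7 = 56 ≡ 1 (mod 11))
For equation 2: M_2 = 319, 319 ≡ 9 (mod 31), inverse of 319 mod 31 is 7 (check: 9 × 7 = 63 ≡ 1 (mod 31))
For equation 3: M_3 = 341, 341 ≡ 22 (mod 29), inverse of 341 mod 29 is 4 (check: 22 × 4 = 88 ≡ 1 (mod 29))
Combine: x ≡ Σ r_i×M_i×(M_i⁻¹ mod m_i) = 10×899×7 + 12×319×7 + 27×341×4 = 62930 + 26796 + 36828 = 126554
126554 mod 9889 = 7886
x ≡ 7886 (mod 9889)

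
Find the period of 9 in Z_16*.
Powers of 9 mod 16: 9^1≡9, 9^2≡1. Order = 2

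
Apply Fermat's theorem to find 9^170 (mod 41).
By Fermat: 9^{40} ≡ 1 (mod 41). 170 = 4×40 + 10. So 9^{170} ≡ 9^{10} ≡ 40 (mod 41)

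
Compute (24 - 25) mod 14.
13

(24 - 25) = -1
-1 mod 14 = 13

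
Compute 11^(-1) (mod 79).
36

Using Extended Euclidean Algorithm:
gcd(11, 79) = 1
Bezout coefficients: 11 × 36 + 79 × -5 = 1
So 11 × 36 ≡ 1 (mod 79)
The inverse is 36 mod 79 = 36
Verification: 11 × 36 = 396 = 5 × 79 + 1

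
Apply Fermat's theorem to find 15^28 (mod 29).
By Fermat's Little Theorem, 15^{28} ≡ 1 (mod 29) since 29 is prime and gcd(15, 29) = 1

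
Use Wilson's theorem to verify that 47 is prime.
(46)! mod 47 = 46. Since this equals -1 (mod 47), Wilson confirms 47 is prime.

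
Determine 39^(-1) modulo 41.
39^(-1) ≡ 20 (mod 41). Verification: 39 × 20 = 780 ≡ 1 (mod 41)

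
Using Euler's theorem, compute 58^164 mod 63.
By Euler: 58^{36} ≡ 1 (mod 63) since gcd(58, 63) = 1. 164 = 4×36 + 20. So 58^{164} ≡ 58^{20} ≡ 25 (mod 63)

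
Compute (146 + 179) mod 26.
13

(146 + 179) = 325
325 mod 26 = 13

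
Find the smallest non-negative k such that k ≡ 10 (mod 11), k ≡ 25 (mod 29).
54

Using the Chinese Remainder Theorem:
M = product of moduli = 319
For equation 1: M_1 = 29, 29 ≡ 7 (mod 11), inverse of 29 mod 11 is 8 (check: 7 × 8 = 56 ≡ 1 (mod 11))
For equation 2: M_2 = 11, 11 ≡ 11 (mod 29), inverse of 11 mod 29 is 8 (check: 11 × 8 = 88 ≡ 1 (mod 29))
Combine: k ≡ Σ r_i×M_i×(M_i⁻¹ mod m_i) = 10×29×8 + 25×11×8 = 2320 + 2200 = 4520
4520 mod 319 = 54
k ≡ 54 (mod 319)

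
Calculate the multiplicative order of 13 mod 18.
Powers of 13 mod 18: 13^1≡13, 13^2≡7, 13^3≡1. Order = 3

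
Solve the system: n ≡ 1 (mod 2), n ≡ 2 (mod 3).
M = 2 × 3 = 6. M₁ = 3, y₁ ≡ 1 (mod 2). M₂ = 2, y₂ ≡ 2 (mod 3). n = 1×3×1 + 2×2×2 ≡ 5 (mod 6)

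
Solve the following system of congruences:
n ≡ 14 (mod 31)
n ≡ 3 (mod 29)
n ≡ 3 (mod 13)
10182

Using the Chinese Remainder Theorem:
M = product of moduli = 11687
For equation 1: M_1 = 377, 377 ≡ 5 (mod 31), inverse of 377 mod 31 is 25 (check: 5 × 25 = 125 ≡ 1 (mod 31))
For equation 2: M_2 = 403, 403 ≡ 26 (mod 29), inverse of 403 mod 29 is 19 (check: 26 × 19 = 494 ≡ 1 (mod 29))
For equation 3: M_3 = 899, 899 ≡ 2 (mod 13), inverse of 899 mod 13 is 7 (check: 2 × 7 = 14 ≡ 1 (mod 13))
Combine: n ≡ Σ r_i×M_i×(M_i⁻¹ mod m_i) = 14×377×25 + 3×403×19 + 3×899×7 = 131950 + 22971 + 18879 = 173800
173800 mod 11687 = 10182
n ≡ 10182 (mod 11687)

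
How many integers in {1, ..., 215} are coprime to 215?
168

Prime factorization: 215 = 5 × 43
Using the formula φ(n) = n × Π(1 - 1/p) for each prime factor p:
φ(215) = 215 × (1 - 1/5) × (1 - 1/43)
φ(215) = 168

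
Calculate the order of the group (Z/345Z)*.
176

Prime factorization: 345 = 3 × 5 × 23
Using the formula φ(n) = n × Π(1 - 1/p) for each prime factor p:
φ(345) = 345 × (1 - 1/3) × (1 - 1/5) × (1 - 1/23)
φ(345) = 176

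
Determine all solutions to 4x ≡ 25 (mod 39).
16

Since gcd(4, 39) = 1 divides 25, a solution exists.
Multiply both sides by the inverse of 4 mod 39:
  4^(-1) mod 39 = 10
  x ≡ 10 × 25 ≡ 250 ≡ 16 (mod 39)
Verification: 4 × 16 = 64 = 1 × 39 + 25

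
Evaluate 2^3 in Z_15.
3 = 2 + 1 (binary 11). Repeated squaring mod 15: 2^1 ≡ 2; 2^2 ≡ 2² = 4 ≡ 4. Multiply: 2^3 = 2^2 × 2^1 ≡ 4 × 2 (mod 15): 4 × 2 = 8 ≡ 8. So 2^3 ≡ 8 (mod 15).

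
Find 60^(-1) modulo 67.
19

Using Extended Euclidean Algorithm:
gcd(60, 67) = 1
Bezout coefficients: 60 × 19 + 67 × -17 = 1
So 60 × 19 ≡ 1 (mod 67)
The inverse is 19 mod 67 = 19
Verification: 60 × 19 = 1140 = 17 × 67 + 1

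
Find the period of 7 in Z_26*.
Powers of 7 mod 26: 7^1≡7, 7^2≡23, 7^3≡5, 7^4≡9, 7^5≡11, 7^6≡25, 7^7≡19, 7^8≡3, 7^9≡21, 7^10≡17, 7^11≡15, 7^12≡1. Order = 12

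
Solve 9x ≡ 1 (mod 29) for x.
13

Using Extended Euclidean Algorithm:
gcd(9, 29) = 1
Bezout coefficients: 9 × 13 + 29 × -4 = 1
So 9 × 13 ≡ 1 (mod 29)
The inverse is 13 mod 29 = 13
Verification: 9 × 13 = 117 = 4 × 29 + 1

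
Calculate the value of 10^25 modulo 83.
Using repeated squaring. 25 = 16 + 8 + 1 (binary 11001). Repeated squaring mod 83: 10^1 ≡ 10; 10^2 ≡ 10² = 100 ≡ 17; 10^4 ≡ 17² = 289 ≡ 40; 10^8 ≡ 40² = 1600 ≡ 23; 10^16 ≡ 23² = 529 ≡ 31. Multiply: 10^25 = 10^16 × 10^8 × 10^1 ≡ 31 × 23 × 10 (mod 83): 31 × 23 = 713 ≡ 49; 49 × 10 = 490 ≡ 75. So 10^25 ≡ 75 (mod 83).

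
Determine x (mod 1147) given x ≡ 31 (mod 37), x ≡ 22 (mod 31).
549

Using the Chinese Remainder Theorem:
M = product of moduli = 1147
For equation 1: M_1 = 31, 31 ≡ 31 (mod 37), inverse of 31 mod 37 is 6 (check: 31 × 6 = 186 ≡ 1 (mod 37))
For equation 2: M_2 = 37, 37 ≡ 6 (mod 31), inverse of 37 mod 31 is 26 (check: 6 × 26 = 156 ≡ 1 (mod 31))
Combine: x ≡ Σ r_i×M_i×(M_i⁻¹ mod m_i) = 31×31×6 + 22×37×26 = 5766 + 21164 = 26930
26930 mod 1147 = 549
x ≡ 549 (mod 1147)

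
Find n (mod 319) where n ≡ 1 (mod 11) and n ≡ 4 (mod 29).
M = 11 × 29 = 319. M₁ = 29, y₁ ≡ 8 (mod 11). M₂ = 11, y₂ ≡ 8 (mod 29). n = 1×29×8 + 4×11×8 ≡ 265 (mod 319)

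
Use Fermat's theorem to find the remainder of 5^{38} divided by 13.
12

By Fermat's Little Theorem, a^(p-1) ≡ 1 (mod p) for prime p and gcd(a, p) = 1
Here p = 13, so 5^12 ≡ 1 (mod 13)
We can reduce the exponent: 38 mod 12 = 2
So 5^38 ≡ 5^2 (mod 13)
Computing: 5^2 mod 13 = 12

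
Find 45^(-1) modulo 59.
21

Using Extended Euclidean Algorithm:
gcd(45, 59) = 1
Bezout coefficients: 45 × 21 + 59 × -16 = 1
So 45 × 21 ≡ 1 (mod 59)
The inverse is 21 mod 59 = 21
Verification: 45 × 21 = 945 = 16 × 59 + 1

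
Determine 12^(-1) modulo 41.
12^(-1) ≡ 24 (mod 41). Verification: 12 × 24 = 288 ≡ 1 (mod 41)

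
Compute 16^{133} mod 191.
39

Using successive squaring:
Binary expansion of 133: 10000101
Powers of 16 mod 191 (each is the square of the previous):
  16^1 ≡ 16 (mod 191)
  16^2 ≡ 16² = 256 ≡ 65 (mod 191)
  16^4 ≡ 65² = 4225 ≡ 23 (mod 191)
  16^8 ≡ 23² = 529 ≡ 147 (mod 191)
  16^16 ≡ 147² = 21609 ≡ 26 (mod 191)
  16^32 ≡ 26² = 676 ≡ 103 (mod 191)
  16^64 ≡ 103² = 10609 ≡ 104 (mod 191)
  16^128 ≡ 104² = 10816 ≡ 120 (mod 191)
133 = 128 + 4 + 1, so 16^133 = 16^128 × 16^4 × 16^1 ≡ 120 × 23 × 16 (mod 191)
Multiplying step by step:
  120 × 23 = 2760 ≡ 86 (mod 191)
  86 × 16 = 1376 ≡ 39 (mod 191)
Result: 16^133 ≡ 39 (mod 191)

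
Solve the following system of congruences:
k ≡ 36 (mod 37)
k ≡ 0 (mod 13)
221

Using the Chinese Remainder Theorem:
M = product of moduli = 481
For equation 1: M_1 = 13, 13 ≡ 13 (mod 37), inverse of 13 mod 37 is 20 (check: 13 × 20 = 260 ≡ 1 (mod 37))
For equation 2: M_2 = 37, 37 ≡ 11 (mod 13), inverse of 37 mod 13 is 6 (check: 11 × 6 = 66 ≡ 1 (mod 13))
Combine: k ≡ Σ r_i×M_i×(M_i⁻¹ mod m_i) = 36×13×20 + 0×37×6 = 9360 + 0 = 9360
9360 mod 481 = 221
k ≡ 221 (mod 481)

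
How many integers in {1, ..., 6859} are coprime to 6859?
6498

Prime factorization: 6859 = 19^3
Using the formula φ(n) = n × Π(1 - 1/p) for each prime factor p:
φ(6859) = 6859 × (1 - 1/19)
φ(6859) = 6498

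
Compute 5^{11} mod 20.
5

Using successive squaring:
Binary expansion of 11: 1011
Powers of 5 mod 20 (each is the square of the previous):
  5^1 ≡ 5 (mod 20)
  5^2 ≡ 5² = 25 ≡ 5 (mod 20)
  5^4 ≡ 5² = 25 ≡ 5 (mod 20)
  5^8 ≡ 5² = 25 ≡ 5 (mod 20)
11 = 8 + 2 + 1, so 5^11 = 5^8 × 5^2 × 5^1 ≡ 5 × 5 × 5 (mod 20)
Multiplying step by step:
  5 × 5 = 25 ≡ 5 (mod 20)
  5 × 5 = 25 ≡ 5 (mod 20)
Result: 5^11 ≡ 5 (mod 20)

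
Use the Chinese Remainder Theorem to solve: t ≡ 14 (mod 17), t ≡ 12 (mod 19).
M = 17 × 19 = 323. M₁ = 19, y₁ ≡ 9 (mod 17). M₂ = 17, y₂ ≡ 9 (mod 19). t = 14×19×9 + 12×17×9 ≡ 31 (mod 323)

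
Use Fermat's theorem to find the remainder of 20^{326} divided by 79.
73

By Fermat's Little Theorem, a^(p-1) ≡ 1 (mod p) for prime p and gcd(a, p) = 1
Here p = 79, so 20^78 ≡ 1 (mod 79)
We can reduce the exponent: 326 mod 78 = 14
So 20^326 ≡ 20^14 (mod 79)
Computing: 20^14 mod 79 = 73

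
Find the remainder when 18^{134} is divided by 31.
By Fermat: 18^{30} ≡ 1 (mod 31). 134 = 4×30 + 14. So 18^{134} ≡ 18^{14} ≡ 19 (mod 31)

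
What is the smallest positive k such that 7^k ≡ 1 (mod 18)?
Powers of 7 mod 18: 7^1≡7, 7^2≡13, 7^3≡1. Order = 3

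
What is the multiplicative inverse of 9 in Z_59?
9^(-1) ≡ 46 (mod 59). Verification: 9 × 46 = 414 ≡ 1 (mod 59)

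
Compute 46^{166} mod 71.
25

Using successive squaring:
Binary expansion of 166: 10100110
Powers of 46 mod 71 (each is the square of the previous):
  46^1 ≡ 46 (mod 71)
  46^2 ≡ 46² = 2116 ≡ 57 (mod 71)
  46^4 ≡ 57² = 3249 ≡ 54 (mod 71)
  46^8 ≡ 54² = 2916 ≡ 5 (mod 71)
  46^16 ≡ 5² = 25 ≡ 25 (mod 71)
  46^32 ≡ 25² = 625 ≡ 57 (mod 71)
  46^64 ≡ 57² = 3249 ≡ 54 (mod 71)
  46^128 ≡ 54² = 2916 ≡ 5 (mod 71)
166 = 128 + 32 + 4 + 2, so 46^166 = 46^128 × 46^32 × 46^4 × 46^2 ≡ 5 × 57 × 54 × 57 (mod 71)
Multiplying step by step:
  5 × 57 = 285 ≡ 1 (mod 71)
  1 × 54 = 54 ≡ 54 (mod 71)
  54 × 57 = 3078 ≡ 25 (mod 71)
Result: 46^166 ≡ 25 (mod 71)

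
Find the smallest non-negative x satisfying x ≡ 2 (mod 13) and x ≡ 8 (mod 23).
M = 13 × 23 = 299. M₁ = 23, y₁ ≡ 4 (mod 13). M₂ = 13, y₂ ≡ 16 (mod 23). x = 2×23×4 + 8×13×16 ≡ 54 (mod 299)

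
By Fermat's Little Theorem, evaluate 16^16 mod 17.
By Fermat's Little Theorem, 16^{16} ≡ 1 (mod 17) since 17 is prime and gcd(16, 17) = 1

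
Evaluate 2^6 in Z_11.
6 = 4 + 2 (binary 110). Repeated squaring mod 11: 2^1 ≡ 2; 2^2 ≡ 2² = 4 ≡ 4; 2^4 ≡ 4² = 16 ≡ 5. Multiply: 2^6 = 2^4 × 2^2 ≡ 5 × 4 (mod 11): 5 × 4 = 20 ≡ 9. So 2^6 ≡ 9 (mod 11).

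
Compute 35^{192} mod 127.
76

Using successive squaring:
Binary expansion of 192: 11000000
Powers of 35 mod 127 (each is the square of the previous):
  35^1 ≡ 35 (mod 127)
  35^2 ≡ 35² = 1225 ≡ 82 (mod 127)
  35^4 ≡ 82² = 6724 ≡ 120 (mod 127)
  35^8 ≡ 120² = 14400 ≡ 49 (mod 127)
  35^16 ≡ 49² = 2401 ≡ 115 (mod 127)
  35^32 ≡ 115² = 13225 ≡ 17 (mod 127)
  35^64 ≡ 17² = 289 ≡ 35 (mod 127)
  35^128 ≡ 35² = 1225 ≡ 82 (mod 127)
192 = 128 + 64, so 35^192 = 35^128 × 35^64 ≡ 82 × 35 (mod 127)
Multiplying step by step:
  82 × 35 = 2870 ≡ 76 (mod 127)
Result: 35^192 ≡ 76 (mod 127)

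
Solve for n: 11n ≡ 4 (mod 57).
47

Since gcd(11, 57) = 1 divides 4, a solution exists.
Multiply both sides by the inverse of 11 mod 57:
  11^(-1) mod 57 = 26
  x ≡ 26 × 4 ≡ 104 ≡ 47 (mod 57)
Verification: 11 × 47 = 517 = 9 × 57 + 4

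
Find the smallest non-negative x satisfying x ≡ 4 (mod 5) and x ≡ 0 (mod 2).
M = 5 × 2 = 10. M₁ = 2, y₁ ≡ 3 (mod 5). M₂ = 5, y₂ ≡ 1 (mod 2). x = 4×2×3 + 0×5×1 ≡ 4 (mod 10)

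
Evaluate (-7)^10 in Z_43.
(-7) ≡ 36 (mod 43). 10 = 8 + 2 (binary 1010). Repeated squaring mod 43: 36^1 ≡ 36; 36^2 ≡ 36² = 1296 ≡ 6; 36^4 ≡ 6² = 36 ≡ 36; 36^8 ≡ 36² = 1296 ≡ 6. Multiply: (-7)^10 ≡ 36^8 × 36^2 ≡ 6 × 6 (mod 43): 6 × 6 = 36 ≡ 36. So (-7)^10 ≡ 36 (mod 43).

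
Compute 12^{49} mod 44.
12

Using successive squaring:
Binary expansion of 49: 110001
Powers of 12 mod 44 (each is the square of the previous):
  12^1 ≡ 12 (mod 44)
  12^2 ≡ 12² = 144 ≡ 12 (mod 44)
  12^4 ≡ 12² = 144 ≡ 12 (mod 44)
  12^8 ≡ 12² = 144 ≡ 12 (mod 44)
  12^16 ≡ 12² = 144 ≡ 12 (mod 44)
  12^32 ≡ 12² = 144 ≡ 12 (mod 44)
49 = 32 + 16 + 1, so 12^49 = 12^32 × 12^16 × 12^1 ≡ 12 × 12 × 12 (mod 44)
Multiplying step by step:
  12 × 12 = 144 ≡ 12 (mod 44)
  12 × 12 = 144 ≡ 12 (mod 44)
Result: 12^49 ≡ 12 (mod 44)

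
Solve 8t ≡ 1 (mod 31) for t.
4

Using Extended Euclidean Algorithm:
gcd(8, 31) = 1
Bezout coefficients: 8 × 4 + 31 × -1 = 1
So 8 × 4 ≡ 1 (mod 31)
The inverse is 4 mod 31 = 4
Verification: 8 × 4 = 32 = 1 × 31 + 1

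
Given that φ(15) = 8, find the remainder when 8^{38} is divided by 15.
By Euler: 8^{8} ≡ 1 (mod 15) since gcd(8, 15) = 1. 38 = 4×8 + 6. So 8^{38} ≡ 8^{6} ≡ 4 (mod 15)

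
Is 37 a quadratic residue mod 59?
By Euler's criterion: 37^{29} ≡ 58 (mod 59). Since this equals -1 (≡ 58), 37 is not a QR.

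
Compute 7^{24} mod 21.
7

Using successive squaring:
Binary expansion of 24: 11000
Powers of 7 mod 21 (each is the square of the previous):
  7^1 ≡ 7 (mod 21)
  7^2 ≡ 7² = 49 ≡ 7 (mod 21)
  7^4 ≡ 7² = 49 ≡ 7 (mod 21)
  7^8 ≡ 7² = 49 ≡ 7 (mod 21)
  7^16 ≡ 7² = 49 ≡ 7 (mod 21)
24 = 16 + 8, so 7^24 = 7^16 × 7^8 ≡ 7 × 7 (mod 21)
Multiplying step by step:
  7 × 7 = 49 ≡ 7 (mod 21)
Result: 7^24 ≡ 7 (mod 21)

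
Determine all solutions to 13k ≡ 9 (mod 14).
5

Since gcd(13, 14) = 1 divides 9, a solution exists.
Multiply both sides by the inverse of 13 mod 14:
  13^(-1) mod 14 = 13
  x ≡ 13 × 9 ≡ 117 ≡ 5 (mod 14)
Verification: 13 × 5 = 65 = 4 × 14 + 9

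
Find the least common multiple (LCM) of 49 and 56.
392

First find GCD(49, 56) using the Euclidean algorithm:
49 = 0 × 56 + 49
56 = 1 × 49 + 7
49 = 7 × 7 + 0
GCD(49, 56) = 7

LCM formula: LCM(a, b) = (a × b) / GCD(a, b)
LCM(49, 56) = (49 × 56) / 7
LCM(49, 56) = 2744 / 7
LCM(49, 56) = 392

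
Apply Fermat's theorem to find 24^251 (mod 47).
By Fermat: 24^{46} ≡ 1 (mod 47). 251 = 5×46 + 21. So 24^{251} ≡ 24^{21} ≡ 4 (mod 47)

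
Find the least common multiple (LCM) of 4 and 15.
60

First find GCD(4, 15) using the Euclidean algorithm:
4 = 0 × 15 + 4
15 = 3 × 4 + 3
4 = 1 × 3 + 1
3 = 3 × 1 + 0
GCD(4, 15) = 1

LCM formula: LCM(a, b) = (a × b) / GCD(a, b)
LCM(4, 15) = (4 × 15) / 1
LCM(4, 15) = 60 / 1
LCM(4, 15) = 60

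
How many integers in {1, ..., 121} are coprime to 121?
110

Prime factorization: 121 = 11^2
Using the formula φ(n) = n × Π(1 - 1/p) for each prime factor p:
φ(121) = 121 × (1 - 1/11)
φ(121) = 110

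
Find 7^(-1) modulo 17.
5

Using Extended Euclidean Algorithm:
gcd(7, 17) = 1
Bezout coefficients: 7 × 5 + 17 × -2 = 1
So 7 × 5 ≡ 1 (mod 17)
The inverse is 5 mod 17 = 5
Verification: 7 × 5 = 35 = 2 × 17 + 1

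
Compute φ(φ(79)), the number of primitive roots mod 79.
Number of primitive roots mod 79 = φ(78) = 24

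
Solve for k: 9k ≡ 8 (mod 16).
8

Since gcd(9, 16) = 1 divides 8, a solution exists.
Multiply both sides by the inverse of 9 mod 16:
  9^(-1) mod 16 = 9
  x ≡ 9 × 8 ≡ 72 ≡ 8 (mod 16)
Verification: 9 × 8 = 72 = 4 × 16 + 8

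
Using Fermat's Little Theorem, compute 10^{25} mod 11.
10

By Fermat's Little Theorem, a^(p-1) ≡ 1 (mod p) for prime p and gcd(a, p) = 1
Here p = 11, so 10^10 ≡ 1 (mod 11)
We can reduce the exponent: 25 mod 10 = 5
So 10^25 ≡ 10^5 (mod 11)
Computing: 10^5 mod 11 = 10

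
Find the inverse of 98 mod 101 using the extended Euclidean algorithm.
Extended GCD: 98(-34) + 101(33) = 1. So 98^(-1) ≡ 67 ≡ 67 (mod 101). Verify: 98 × 67 = 6566 ≡ 1 (mod 101)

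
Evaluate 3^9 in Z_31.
9 = 8 + 1 (binary 1001). Repeated squaring mod 31: 3^1 ≡ 3; 3^2 ≡ 3² = 9 ≡ 9; 3^4 ≡ 9² = 81 ≡ 19; 3^8 ≡ 19² = 361 ≡ 20. Multiply: 3^9 = 3^8 × 3^1 ≡ 20 × 3 (mod 31): 20 × 3 = 60 ≡ 29. So 3^9 ≡ 29 (mod 31).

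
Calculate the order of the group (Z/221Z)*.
192

Prime factorization: 221 = 13 × 17
Using the formula φ(n) = n × Π(1 - 1/p) for each prime factor p:
φ(221) = 221 × (1 - 1/13) × (1 - 1/17)
φ(221) = 192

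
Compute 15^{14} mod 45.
0

Using successive squaring:
Binary expansion of 14: 1110
Powers of 15 mod 45 (each is the square of the previous):
  15^1 ≡ 15 (mod 45)
  15^2 ≡ 15² = 225 ≡ 0 (mod 45)
  15^4 ≡ 0² = 0 ≡ 0 (mod 45)
  15^8 ≡ 0² = 0 ≡ 0 (mod 45)
14 = 8 + 4 + 2, so 15^14 = 15^8 × 15^4 × 15^2 ≡ 0 × 0 × 0 (mod 45)
Multiplying step by step:
  0 × 0 = 0 ≡ 0 (mod 45)
  0 × 0 = 0 ≡ 0 (mod 45)
Result: 15^14 ≡ 0 (mod 45)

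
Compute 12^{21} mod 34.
20

Using successive squaring:
Binary expansion of 21: 10101
Powers of 12 mod 34 (each is the square of the previous):
  12^1 ≡ 12 (mod 34)
  12^2 ≡ 12² = 144 ≡ 8 (mod 34)
  12^4 ≡ 8² = 64 ≡ 30 (mod 34)
  12^8 ≡ 30² = 900 ≡ 16 (mod 34)
  12^16 ≡ 16² = 256 ≡ 18 (mod 34)
21 = 16 + 4 + 1, so 12^21 = 12^16 × 12^4 × 12^1 ≡ 18 × 30 × 12 (mod 34)
Multiplying step by step:
  18 × 30 = 540 ≡ 30 (mod 34)
  30 × 12 = 360 ≡ 20 (mod 34)
Result: 12^21 ≡ 20 (mod 34)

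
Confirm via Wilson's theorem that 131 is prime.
(130)! mod 131 = 130. Since this equals -1 (mod 131), Wilson confirms 131 is prime.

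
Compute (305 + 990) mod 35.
0

(305 + 990) = 1295
1295 mod 35 = 0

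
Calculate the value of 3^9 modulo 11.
9 = 8 + 1 (binary 1001). Repeated squaring mod 11: 3^1 ≡ 3; 3^2 ≡ 3² = 9 ≡ 9; 3^4 ≡ 9² = 81 ≡ 4; 3^8 ≡ 4² = 16 ≡ 5. Multiply: 3^9 = 3^8 × 3^1 ≡ 5 × 3 (mod 11): 5 × 3 = 15 ≡ 4. So 3^9 ≡ 4 (mod 11).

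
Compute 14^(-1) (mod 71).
66

Using Extended Euclidean Algorithm:
gcd(14, 71) = 1
Bezout coefficients: 14 × -5 + 71 × 1 = 1
So 14 × -5 ≡ 1 (mod 71)
The inverse is -5 mod 71 = 66
Verification: 14 × 66 = 924 = 13 × 71 + 1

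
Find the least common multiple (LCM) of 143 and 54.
7722

First find GCD(143, 54) using the Euclidean algorithm:
143 = 2 × 54 + 35
54 = 1 × 35 + 19
35 = 1 × 19 + 16
19 = 1 × 16 + 3
16 = 5 × 3 + 1
3 = 3 × 1 + 0
GCD(143, 54) = 1

LCM formula: LCM(a, b) = (a × b) / GCD(a, b)
LCM(143, 54) = (143 × 54) / 1
LCM(143, 54) = 7722 / 1
LCM(143, 54) = 7722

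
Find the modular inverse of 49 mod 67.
49^(-1) ≡ 26 (mod 67). Verification: 49 × 26 = 1274 ≡ 1 (mod 67)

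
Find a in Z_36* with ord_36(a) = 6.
7 has order 6 mod 36 since 7^{6} ≡ 1 (mod 36) and no smaller power works.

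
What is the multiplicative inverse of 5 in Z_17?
5^(-1) ≡ 7 (mod 17). Verification: 5 × 7 = 35 ≡ 1 (mod 17)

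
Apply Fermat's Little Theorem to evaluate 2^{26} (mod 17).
4

By Fermat's Little Theorem, a^(p-1) ≡ 1 (mod p) for prime p and gcd(a, p) = 1
Here p = 17, so 2^16 ≡ 1 (mod 17)
We can reduce the exponent: 26 mod 16 = 10
So 2^26 ≡ 2^10 (mod 17)
Computing: 2^10 mod 17 = 4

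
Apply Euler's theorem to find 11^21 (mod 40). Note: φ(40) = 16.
By Euler: 11^{16} ≡ 1 (mod 40) since gcd(11, 40) = 1. 21 = 1×16 + 5. So 11^{21} ≡ 11^{5} ≡ 11 (mod 40)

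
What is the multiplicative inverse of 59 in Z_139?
59^(-1) ≡ 33 (mod 139). Verification: 59 × 33 = 1947 ≡ 1 (mod 139)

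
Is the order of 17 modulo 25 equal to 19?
No, the actual order is 20, not 19.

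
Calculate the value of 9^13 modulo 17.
Using repeated squaring. 13 = 8 + 4 + 1 (binary 1101). Repeated squaring mod 17: 9^1 ≡ 9; 9^2 ≡ 9² = 81 ≡ 13; 9^4 ≡ 13² = 169 ≡ 16; 9^8 ≡ 16² = 256 ≡ 1. Multiply: 9^13 = 9^8 × 9^4 × 9^1 ≡ 1 × 16 × 9 (mod 17): 1 × 16 = 16 ≡ 16; 16 × 9 = 144 ≡ 8. So 9^13 ≡ 8 (mod 17).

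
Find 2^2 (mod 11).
2 = 2 (binary 10). Repeated squaring mod 11: 2^1 ≡ 2; 2^2 ≡ 2² = 4 ≡ 4. So 2^2 ≡ 4 (mod 11).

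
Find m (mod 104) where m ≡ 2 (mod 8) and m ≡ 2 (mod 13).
M = 8 × 13 = 104. M₁ = 13, y₁ ≡ 5 (mod 8). M₂ = 8, y₂ ≡ 5 (mod 13). m = 2×13×5 + 2×8×5 ≡ 2 (mod 104)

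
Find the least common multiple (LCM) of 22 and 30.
330

First find GCD(22, 30) using the Euclidean algorithm:
22 = 0 × 30 + 22
30 = 1 × 22 + 8
22 = 2 × 8 + 6
8 = 1 × 6 + 2
6 = 3 × 2 + 0
GCD(22, 30) = 2

LCM formula: LCM(a, b) = (a × b) / GCD(a, b)
LCM(22, 30) = (22 × 30) / 2
LCM(22, 30) = 660 / 2
LCM(22, 30) = 330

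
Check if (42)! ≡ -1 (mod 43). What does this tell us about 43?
(42)! mod 43 = 42. Since this equals -1 (mod 43), Wilson confirms 43 is prime.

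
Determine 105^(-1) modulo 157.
105^(-1) ≡ 3 (mod 157). Verification: 105 × 3 = 315 ≡ 1 (mod 157)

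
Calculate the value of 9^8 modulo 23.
8 = 8 (binary 1000). Repeated squaring mod 23: 9^1 ≡ 9; 9^2 ≡ 9² = 81 ≡ 12; 9^4 ≡ 12² = 144 ≡ 6; 9^8 ≡ 6² = 36 ≡ 13. So 9^8 ≡ 13 (mod 23).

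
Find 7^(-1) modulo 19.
11

Using Extended Euclidean Algorithm:
gcd(7, 19) = 1
Bezout coefficients: 7 × -8 + 19 × 3 = 1
So 7 × -8 ≡ 1 (mod 19)
The inverse is -8 mod 19 = 11
Verification: 7 × 11 = 77 = 4 × 19 + 1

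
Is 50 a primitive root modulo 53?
p - 1 = 52 has prime divisors 2, 13. Check 50^(52/q) mod 53 for each: 50^(52/2) = 50^26 ≡ 52, 50^(52/13) = 50^4 ≡ 28 (mod 53). None of these is 1, so 50 has order 52 = φ(53), so it is a primitive root mod 53.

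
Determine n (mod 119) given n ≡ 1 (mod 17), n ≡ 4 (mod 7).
18

Using the Chinese Remainder Theorem:
M = product of moduli = 119
For equation 1: M_1 = 7, 7 ≡ 7 (mod 17), inverse of 7 mod 17 is 5 (check: 7 × 5 = 35 ≡ 1 (mod 17))
For equation 2: M_2 = 17, 17 ≡ 3 (mod 7), inverse of 17 mod 7 is 5 (check: 3 × 5 = 15 ≡ 1 (mod 7))
Combine: n ≡ Σ r_i×M_i×(M_i⁻¹ mod m_i) = 1×7×5 + 4×17×5 = 35 + 340 = 375
375 mod 119 = 18
n ≡ 18 (mod 119)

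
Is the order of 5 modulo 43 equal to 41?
No, the actual order is 42, not 41.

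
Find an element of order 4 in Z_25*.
7 has order 4 mod 25 since 7^{4} ≡ 1 (mod 25) and no smaller power works.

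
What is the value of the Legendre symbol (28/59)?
(28/59) = 28^{29} mod 59 = 1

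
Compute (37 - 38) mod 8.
7

(37 - 38) = -1
-1 mod 8 = 7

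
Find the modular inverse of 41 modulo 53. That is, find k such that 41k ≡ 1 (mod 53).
22

Using Extended Euclidean Algorithm:
gcd(41, 53) = 1
Bezout coefficients: 41 × 22 + 53 × -17 = 1
So 41 × 22 ≡ 1 (mod 53)
The inverse is 22 mod 53 = 22
Verification: 41 × 22 = 902 = 17 × 53 + 1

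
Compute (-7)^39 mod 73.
Using repeated squaring. (-7) ≡ 66 (mod 73). 39 = 32 + 4 + 2 + 1 (binary 100111). Repeated squaring mod 73: 66^1 ≡ 66; 66^2 ≡ 66² = 4356 ≡ 49; 66^4 ≡ 49² = 2401 ≡ 65; 66^8 ≡ 65² = 4225 ≡ 64; 66^16 ≡ 64² = 4096 ≡ 8; 66^32 ≡ 8² = 64 ≡ 64. Multiply: (-7)^39 ≡ 66^32 × 66^4 × 66^2 × 66^1 ≡ 64 × 65 × 49 × 66 (mod 73): 64 × 65 = 4160 ≡ 72; 72 × 49 = 3528 ≡ 24; 24 × 66 = 1584 ≡ 51. So (-7)^39 ≡ 51 (mod 73).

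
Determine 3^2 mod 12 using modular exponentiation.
2 = 2 (binary 10). Repeated squaring mod 12: 3^1 ≡ 3; 3^2 ≡ 3² = 9 ≡ 9. So 3^2 ≡ 9 (mod 12).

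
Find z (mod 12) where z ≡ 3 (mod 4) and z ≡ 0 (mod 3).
M = 4 × 3 = 12. M₁ = 3, y₁ ≡ 3 (mod 4). M₂ = 4, y₂ ≡ 1 (mod 3). z = 3×3×3 + 0×4×1 ≡ 3 (mod 12)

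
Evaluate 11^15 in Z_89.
Using repeated squaring. 15 = 8 + 4 + 2 + 1 (binary 1111). Repeated squaring mod 89: 11^1 ≡ 11; 11^2 ≡ 11² = 121 ≡ 32; 11^4 ≡ 32² = 1024 ≡ 45; 11^8 ≡ 45² = 2025 ≡ 67. Multiply: 11^15 = 11^8 × 11^4 × 11^2 × 11^1 ≡ 67 × 45 × 32 × 11 (mod 89): 67 × 45 = 3015 ≡ 78; 78 × 32 = 2496 ≡ 4; 4 × 11 = 44 ≡ 44. So 11^15 ≡ 44 (mod 89).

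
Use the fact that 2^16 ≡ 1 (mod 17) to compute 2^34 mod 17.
By Fermat: 2^{16} ≡ 1 (mod 17). 34 = 2×16 + 2. So 2^{34} ≡ 2^{2} ≡ 4 (mod 17)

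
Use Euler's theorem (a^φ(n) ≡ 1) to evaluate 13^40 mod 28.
By Euler: 13^{12} ≡ 1 (mod 28) since gcd(13, 28) = 1. 40 = 3×12 + 4. So 13^{40} ≡ 13^{4} ≡ 1 (mod 28)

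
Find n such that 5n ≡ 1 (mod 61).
5^(-1) ≡ 49 (mod 61). Verification: 5 × 49 = 245 ≡ 1 (mod 61)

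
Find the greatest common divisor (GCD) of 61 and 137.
1

Using the Euclidean algorithm:
61 = 0 × 137 + 61
137 = 2 × 61 + 15
61 = 4 × 15 + 1
15 = 15 × 1 + 0

GCD(61, 137) = 1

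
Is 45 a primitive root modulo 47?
Yes

To verify, check if 45^(46/q) ≢ 1 (mod 47) for each prime divisor q of 46
Divisors of 46 = 46: [1, 2, 23, 46]
  45^(46/2) = 45^23 ≡ 46 (mod 47)
  45^(46/23) = 45^2 ≡ 4 (mod 47)
Conclusion: 45 is a primitive root modulo 47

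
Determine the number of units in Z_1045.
720

Prime factorization: 1045 = 5 × 11 × 19
Using the formula φ(n) = n × Π(1 - 1/p) for each prime factor p:
φ(1045) = 1045 × (1 - 1/5) × (1 - 1/11) × (1 - 1/19)
φ(1045) = 720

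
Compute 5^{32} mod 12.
1

Using successive squaring:
Binary expansion of 32: 100000
Powers of 5 mod 12 (each is the square of the previous):
  5^1 ≡ 5 (mod 12)
  5^2 ≡ 5² = 25 ≡ 1 (mod 12)
  5^4 ≡ 1² = 1 ≡ 1 (mod 12)
  5^8 ≡ 1² = 1 ≡ 1 (mod 12)
  5^16 ≡ 1² = 1 ≡ 1 (mod 12)
  5^32 ≡ 1² = 1 ≡ 1 (mod 12)
32 is a power of 2, so 5^32 is the last square: ≡ 1 (mod 12)
Result: 5^32 ≡ 1 (mod 12)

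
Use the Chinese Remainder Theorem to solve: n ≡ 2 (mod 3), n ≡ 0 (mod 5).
M = 3 × 5 = 15. M₁ = 5, y₁ ≡ 2 (mod 3). M₂ = 3, y₂ ≡ 2 (mod 5). n = 2×5×2 + 0×3×2 ≡ 5 (mod 15)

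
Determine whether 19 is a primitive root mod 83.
p - 1 = 82 has prime divisors 2, 41. Check 19^(82/q) mod 83 for each: 19^(82/2) = 19^41 ≡ 82, 19^(82/41) = 19^2 ≡ 29 (mod 83). None of these is 1, so 19 has order 82 = φ(83), so it is a primitive root mod 83.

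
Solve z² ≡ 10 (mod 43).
The square roots of 10 mod 43 are 15 and 28. Verify: 15² = 225 ≡ 10 (mod 43)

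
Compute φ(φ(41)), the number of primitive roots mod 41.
Number of primitive roots mod 41 = φ(40) = 16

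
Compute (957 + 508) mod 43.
3

(957 + 508) = 1465
1465 mod 43 = 3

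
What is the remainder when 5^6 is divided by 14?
6 = 4 + 2 (binary 110). Repeated squaring mod 14: 5^1 ≡ 5; 5^2 ≡ 5² = 25 ≡ 11; 5^4 ≡ 11² = 121 ≡ 9. Multiply: 5^6 = 5^4 × 5^2 ≡ 9 × 11 (mod 14): 9 × 11 = 99 ≡ 1. So 5^6 ≡ 1 (mod 14).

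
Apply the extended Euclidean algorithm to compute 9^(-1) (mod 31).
Extended GCD: 9(7) + 31(-2) = 1. So 9^(-1) ≡ 7 ≡ 7 (mod 31). Verify: 9 × 7 = 63 ≡ 1 (mod 31)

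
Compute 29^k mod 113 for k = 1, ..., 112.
g^1, g^2, ..., g^{112} mod 113: {29, 50, 94, 14, 67, 22, 73, 83, 34, 82, 5, 32, 24, 18, 70, 109, 110, 26, 76, 57, 71, 25, 47, 7, 90, 11, 93, 98, 17, 41, 59, 16, 12, 9, 35, 111, 55, 13, 38, 85, 92, 69, 80, 60, 45, 62, 103, 49, 65, 77, 86, 8, 6, 61, 74, 112, 84, 63, 19, 99, 46, 91, 40, 30, 79, 31, 108, 81, 89, 95, 43, 4, 3, 87, 37, 56, 42, 88, 66, 106, 23, 102, 20, 15, 96, 72, 54, 97, 101, 104, 78, 2, 58, 100, 75, 28, 21, 44, 33, 53, 68, 51, 10, 64, 48, 36, 27, 105, 107, 52, 39, 1}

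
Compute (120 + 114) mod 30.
24

(120 + 114) = 234
234 mod 30 = 24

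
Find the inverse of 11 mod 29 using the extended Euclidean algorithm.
Extended GCD: 11(8) + 29(-3) = 1. So 11^(-1) ≡ 8 ≡ 8 (mod 29). Verify: 11 × 8 = 88 ≡ 1 (mod 29)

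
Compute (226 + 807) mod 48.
25

(226 + 807) = 1033
1033 mod 48 = 25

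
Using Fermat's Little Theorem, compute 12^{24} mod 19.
1

By Fermat's Little Theorem, a^(p-1) ≡ 1 (mod p) for prime p and gcd(a, p) = 1
Here p = 19, so 12^18 ≡ 1 (mod 19)
We can reduce the exponent: 24 mod 18 = 6
So 12^24 ≡ 12^6 (mod 19)
Computing: 12^6 mod 19 = 1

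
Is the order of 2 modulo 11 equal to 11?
No, the actual order is 10, not 11.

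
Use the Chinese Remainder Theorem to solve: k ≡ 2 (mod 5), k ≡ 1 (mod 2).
M = 5 × 2 = 10. M₁ = 2, y₁ ≡ 3 (mod 5). M₂ = 5, y₂ ≡ 1 (mod 2). k = 2×2×3 + 1×5×1 ≡ 7 (mod 10)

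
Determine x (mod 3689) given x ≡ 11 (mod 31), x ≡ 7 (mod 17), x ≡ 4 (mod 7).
228

Using the Chinese Remainder Theorem:
M = product of moduli = 3689
For equation 1: M_1 = 119, 119 ≡ 26 (mod 31), inverse of 119 mod 31 is 6 (check: 26 × 6 = 156 ≡ 1 (mod 31))
For equation 2: M_2 = 217, 217 ≡ 13 (mod 17), inverse of 217 mod 17 is 4 (check: 13 × 4 = 52 ≡ 1 (mod 17))
For equation 3: M_3 = 527, 527 ≡ 2 (mod 7), inverse of 527 mod 7 is 4 (check: 2 × 4 = 8 ≡ 1 (mod 7))
Combine: x ≡ Σ r_i×M_i×(M_i⁻¹ mod m_i) = 11×119×6 + 7×217×4 + 4×527×4 = 7854 + 6076 + 8432 = 22362
22362 mod 3689 = 228
x ≡ 228 (mod 3689)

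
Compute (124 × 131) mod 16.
4

(124 × 131) = 16244
16244 mod 16 = 4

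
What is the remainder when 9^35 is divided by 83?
Using repeated squaring. 35 = 32 + 2 + 1 (binary 100011). Repeated squaring mod 83: 9^1 ≡ 9; 9^2 ≡ 9² = 81 ≡ 81; 9^4 ≡ 81² = 6561 ≡ 4; 9^8 ≡ 4² = 16 ≡ 16; 9^16 ≡ 16² = 256 ≡ 7; 9^32 ≡ 7² = 49 ≡ 49. Multiply: 9^35 = 9^32 × 9^2 × 9^1 ≡ 49 × 81 × 9 (mod 83): 49 × 81 = 3969 ≡ 68; 68 × 9 = 612 ≡ 31. So 9^35 ≡ 31 (mod 83).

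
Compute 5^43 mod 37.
Using Fermat: 5^{36} ≡ 1 (mod 37). 43 ≡ 7 (mod 36). So 5^{43} ≡ 5^{7} ≡ 18 (mod 37)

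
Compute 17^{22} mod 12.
1

Using successive squaring:
Binary expansion of 22: 10110
Powers of 17 mod 12 (each is the square of the previous):
  17^1 ≡ 5 (mod 12)
  17^2 ≡ 5² = 25 ≡ 1 (mod 12)
  17^4 ≡ 1² = 1 ≡ 1 (mod 12)
  17^8 ≡ 1² = 1 ≡ 1 (mod 12)
  17^16 ≡ 1² = 1 ≡ 1 (mod 12)
22 = 16 + 4 + 2, so 17^22 = 17^16 × 17^4 × 17^2 ≡ 1 × 1 × 1 (mod 12)
Multiplying step by step:
  1 × 1 = 1 ≡ 1 (mod 12)
  1 × 1 = 1 ≡ 1 (mod 12)
Result: 17^22 ≡ 1 (mod 12)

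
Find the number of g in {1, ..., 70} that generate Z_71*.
Number of primitive roots mod 71 = φ(70) = 24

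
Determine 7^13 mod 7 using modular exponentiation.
Using repeated squaring. 7 ≡ 0 (mod 7). 13 = 8 + 4 + 1 (binary 1101). Repeated squaring mod 7: 0^1 ≡ 0; 0^2 ≡ 0² = 0 ≡ 0; 0^4 ≡ 0² = 0 ≡ 0; 0^8 ≡ 0² = 0 ≡ 0. Multiply: 7^13 ≡ 0^8 × 0^4 × 0^1 ≡ 0 × 0 × 0 (mod 7): 0 × 0 = 0 ≡ 0; 0 × 0 = 0 ≡ 0. So 7^13 ≡ 0 (mod 7).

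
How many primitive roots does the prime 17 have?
Number of primitive roots mod 17 = φ(16) = 8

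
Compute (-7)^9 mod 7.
(-7) ≡ 0 (mod 7). 9 = 8 + 1 (binary 1001). Repeated squaring mod 7: 0^1 ≡ 0; 0^2 ≡ 0² = 0 ≡ 0; 0^4 ≡ 0² = 0 ≡ 0; 0^8 ≡ 0² = 0 ≡ 0. Multiply: (-7)^9 ≡ 0^8 × 0^1 ≡ 0 × 0 (mod 7): 0 × 0 = 0 ≡ 0. So (-7)^9 ≡ 0 (mod 7).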